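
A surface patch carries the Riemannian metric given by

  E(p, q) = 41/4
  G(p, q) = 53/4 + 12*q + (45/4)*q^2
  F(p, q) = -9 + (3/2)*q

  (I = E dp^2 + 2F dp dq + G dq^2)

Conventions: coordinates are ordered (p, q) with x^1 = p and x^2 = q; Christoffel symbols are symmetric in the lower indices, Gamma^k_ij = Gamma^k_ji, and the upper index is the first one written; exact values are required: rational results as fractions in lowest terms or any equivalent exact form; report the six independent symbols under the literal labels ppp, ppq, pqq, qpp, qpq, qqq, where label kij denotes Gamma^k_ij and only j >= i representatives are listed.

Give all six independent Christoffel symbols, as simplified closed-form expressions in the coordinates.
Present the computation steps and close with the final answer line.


E = 41/4; F = -9 + (3/2)*q; G = 53/4 + 12*q + (45/4)*q^2
Gamma^k_ij = (1/2) g^{kl} (d_i g_jl + d_j g_il - d_l g_ij), with g^inv = (1/(EG-F^2)) [[G, -F], [-F, E]]
first partials: E_p = 0, E_q = 0, F_p = 0, F_q = 3/2, G_p = 0, G_q = 12 + (45/2)*q
D = EG - F^2 = 877/16 + 150*q + (1809/16)*q^2
expanded: Gamma^p_pp = (G E_p - 2F F_p + F E_q)/(2D), Gamma^p_pq = (G E_q - F G_p)/(2D), Gamma^p_qq = (2G F_q - G G_p - F G_q)/(2D), Gamma^q_pp = (2E F_p - E E_q - F E_p)/(2D), Gamma^q_pq = (E G_p - F E_q)/(2D), Gamma^q_qq = (E G_q - 2F F_q + F G_p)/(2D); substitute and cancel common factors

Answer: Gamma_ppp = 0, Gamma_ppq = 0, Gamma_pqq = (1764*q + 1182)/(1809*q^2 + 2400*q + 877), Gamma_qpp = 0, Gamma_qpq = 0, Gamma_qqq = (1809*q + 1200)/(1809*q^2 + 2400*q + 877)


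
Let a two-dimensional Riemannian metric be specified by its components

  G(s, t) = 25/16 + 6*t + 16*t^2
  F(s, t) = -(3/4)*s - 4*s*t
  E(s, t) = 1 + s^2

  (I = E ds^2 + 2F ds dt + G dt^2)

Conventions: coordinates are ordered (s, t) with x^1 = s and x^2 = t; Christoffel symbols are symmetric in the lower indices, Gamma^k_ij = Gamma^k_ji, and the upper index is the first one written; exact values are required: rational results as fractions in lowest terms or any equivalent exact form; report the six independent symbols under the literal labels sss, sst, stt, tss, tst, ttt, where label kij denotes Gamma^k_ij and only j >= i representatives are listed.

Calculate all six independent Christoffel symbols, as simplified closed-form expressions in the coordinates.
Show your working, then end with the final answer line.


E = 1 + s^2; F = -(3/4)*s - 4*s*t; G = 25/16 + 6*t + 16*t^2
Gamma^k_ij = (1/2) g^{kl} (d_i g_jl + d_j g_il - d_l g_ij), with g^inv = (1/(EG-F^2)) [[G, -F], [-F, E]]
first partials: E_s = 2*s, E_t = 0, F_s = -3/4 - 4*t, F_t = -4*s, G_s = 0, G_t = 6 + 32*t
D = EG - F^2 = 25/16 + 6*t + 16*t^2 + s^2
expanded: Gamma^s_ss = (G E_s - 2F F_s + F E_t)/(2D), Gamma^s_st = (G E_t - F G_s)/(2D), Gamma^s_tt = (2G F_t - G G_s - F G_t)/(2D), Gamma^t_ss = (2E F_s - E E_t - F E_s)/(2D), Gamma^t_st = (E G_s - F E_t)/(2D), Gamma^t_tt = (E G_t - 2F F_t + F G_s)/(2D); substitute and cancel common factors

Answer: Gamma_sss = 16*s/(16*s^2 + 256*t^2 + 96*t + 25), Gamma_sst = 0, Gamma_stt = -64*s/(16*s^2 + 256*t^2 + 96*t + 25), Gamma_tss = (-64*t - 12)/(16*s^2 + 256*t^2 + 96*t + 25), Gamma_tst = 0, Gamma_ttt = (256*t + 48)/(16*s^2 + 256*t^2 + 96*t + 25)


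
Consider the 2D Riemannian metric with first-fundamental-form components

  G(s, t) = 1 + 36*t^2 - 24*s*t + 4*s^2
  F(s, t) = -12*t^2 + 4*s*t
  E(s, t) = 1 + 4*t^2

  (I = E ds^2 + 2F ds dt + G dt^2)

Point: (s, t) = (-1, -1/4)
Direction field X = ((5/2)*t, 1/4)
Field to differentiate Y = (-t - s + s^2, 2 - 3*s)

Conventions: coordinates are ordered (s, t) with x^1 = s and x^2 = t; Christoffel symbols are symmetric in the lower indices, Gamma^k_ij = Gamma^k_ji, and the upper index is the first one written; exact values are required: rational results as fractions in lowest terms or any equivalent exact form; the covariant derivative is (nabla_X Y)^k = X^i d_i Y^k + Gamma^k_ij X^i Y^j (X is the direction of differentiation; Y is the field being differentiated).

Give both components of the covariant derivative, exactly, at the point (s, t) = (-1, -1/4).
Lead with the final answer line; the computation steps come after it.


Answer: (nabla_X Y)^s = 35/6, (nabla_X Y)^t = 73/12

E = 5/4, F = 1/4, G = 5/4 at the point
E_s = 0, E_t = -2, F_s = -1, F_t = 2, G_s = -2, G_t = 6
EG - F^2 = 3/2;  g^inv = (2/3) * [[5/4, -1/4], [-1/4, 5/4]]
first-kind symbols [ij,l] = (1/2)(d_i g_jl + d_j g_il - d_l g_ij): [ss,s] = E_s/2 = 0, [ss,t] = F_s - E_t/2 = 0, [st,s] = E_t/2 = -1, [st,t] = G_s/2 = -1, [tt,s] = F_t - G_s/2 = 3, [tt,t] = G_t/2 = 3
Gamma^s_ij = (G*[ij,s] - F*[ij,t])/(EG - F^2), Gamma^t_ij = (E*[ij,t] - F*[ij,s])/(EG - F^2)
Gamma_sss = 0, Gamma_sst = -2/3, Gamma_stt = 2, Gamma_tss = 0, Gamma_tst = -2/3, Gamma_ttt = 2
X = (-5/8, 1/4), Y = (9/4, 5) at the point


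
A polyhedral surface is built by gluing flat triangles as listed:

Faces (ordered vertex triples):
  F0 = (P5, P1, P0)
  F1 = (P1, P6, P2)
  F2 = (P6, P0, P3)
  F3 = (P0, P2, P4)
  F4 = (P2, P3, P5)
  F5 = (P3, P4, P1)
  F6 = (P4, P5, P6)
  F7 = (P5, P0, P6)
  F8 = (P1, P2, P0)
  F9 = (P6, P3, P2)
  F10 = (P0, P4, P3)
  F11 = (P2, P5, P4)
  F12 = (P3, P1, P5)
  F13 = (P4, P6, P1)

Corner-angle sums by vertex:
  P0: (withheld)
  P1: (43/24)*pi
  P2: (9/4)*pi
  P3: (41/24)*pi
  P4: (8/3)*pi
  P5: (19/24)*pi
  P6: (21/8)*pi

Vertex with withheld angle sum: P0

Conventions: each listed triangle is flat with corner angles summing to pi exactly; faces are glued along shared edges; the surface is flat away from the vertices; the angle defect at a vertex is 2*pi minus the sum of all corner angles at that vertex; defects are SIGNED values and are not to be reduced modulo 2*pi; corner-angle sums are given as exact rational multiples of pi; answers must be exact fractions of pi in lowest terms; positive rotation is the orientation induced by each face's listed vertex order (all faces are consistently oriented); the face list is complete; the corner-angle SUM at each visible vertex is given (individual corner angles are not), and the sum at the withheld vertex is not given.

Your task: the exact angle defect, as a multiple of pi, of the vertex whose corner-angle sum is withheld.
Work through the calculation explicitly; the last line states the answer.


V = 7, E = 21, F = 14; chi = V - E + F = 0
Gauss-Bonnet: total defect = 2*pi*chi = 0; visible defects sum to pi/6

Answer: defect(P0) = -pi/6


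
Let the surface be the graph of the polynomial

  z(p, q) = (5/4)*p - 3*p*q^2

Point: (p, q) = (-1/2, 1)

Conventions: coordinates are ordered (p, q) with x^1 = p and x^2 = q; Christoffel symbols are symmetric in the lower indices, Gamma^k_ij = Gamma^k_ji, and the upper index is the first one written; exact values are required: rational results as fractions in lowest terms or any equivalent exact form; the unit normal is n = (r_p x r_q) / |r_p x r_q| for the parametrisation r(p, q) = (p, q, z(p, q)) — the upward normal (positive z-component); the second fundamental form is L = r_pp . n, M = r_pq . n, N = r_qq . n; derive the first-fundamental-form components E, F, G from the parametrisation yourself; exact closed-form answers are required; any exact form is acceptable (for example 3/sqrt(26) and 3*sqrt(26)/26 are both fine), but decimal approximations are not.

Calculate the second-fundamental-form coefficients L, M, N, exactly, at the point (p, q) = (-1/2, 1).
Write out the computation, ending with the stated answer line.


z_p = -7/4, z_q = 3, z_pp = 0, z_pq = -6, z_qq = 3
E = 65/16, F = -21/4, G = 10; answer radicand W^2 = 209/16
unnormalised second-form numerators: l = 0, m = -6, n = 3; L = l/sqrt(209/16), and similarly M = m/sqrt(W^2), N = n/sqrt(W^2)

Answer: L = 0, M = -24*sqrt(209)/209, N = 12*sqrt(209)/209


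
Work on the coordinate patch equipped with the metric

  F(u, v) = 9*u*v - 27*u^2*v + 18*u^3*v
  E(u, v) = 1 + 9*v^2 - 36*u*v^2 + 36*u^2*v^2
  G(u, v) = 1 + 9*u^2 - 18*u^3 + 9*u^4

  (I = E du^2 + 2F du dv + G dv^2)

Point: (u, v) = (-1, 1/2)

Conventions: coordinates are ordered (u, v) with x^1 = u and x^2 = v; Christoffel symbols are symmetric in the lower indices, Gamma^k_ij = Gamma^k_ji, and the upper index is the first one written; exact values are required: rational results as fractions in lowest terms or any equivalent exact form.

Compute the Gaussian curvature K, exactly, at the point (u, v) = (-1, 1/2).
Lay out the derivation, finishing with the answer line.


E = 85/4, F = -27, G = 37, EG - F^2 = 229/4 at the point
E_u = -27, E_v = 81, F_u = 117/2, F_v = -54, G_u = -108, G_v = 0
E_vv = 162, F_uv = 117, G_uu = 234
By Brioschi, K is (det M1 - det M2) divided by (EG - F^2) squared.
M1 = [[-E_vv/2 + F_uv - G_uu/2, E_u/2, F_u - E_v/2], [F_v - G_u/2, E, F], [G_v/2, F, G]] = [[-81, -27/2, 18], [0, 85/4, -27], [0, -27, 37]]; det M1 = -18549/4
M2 = [[0, E_v/2, G_u/2], [E_v/2, E, F], [G_u/2, F, G]] = [[0, 81/2, -54], [81/2, 85/4, -27], [-54, -27, 37]]; det M2 = -18225/4
det M1 - det M2 = -81; K = -81 / (229/4)^2 = -1296/52441

Answer: K = -1296/52441


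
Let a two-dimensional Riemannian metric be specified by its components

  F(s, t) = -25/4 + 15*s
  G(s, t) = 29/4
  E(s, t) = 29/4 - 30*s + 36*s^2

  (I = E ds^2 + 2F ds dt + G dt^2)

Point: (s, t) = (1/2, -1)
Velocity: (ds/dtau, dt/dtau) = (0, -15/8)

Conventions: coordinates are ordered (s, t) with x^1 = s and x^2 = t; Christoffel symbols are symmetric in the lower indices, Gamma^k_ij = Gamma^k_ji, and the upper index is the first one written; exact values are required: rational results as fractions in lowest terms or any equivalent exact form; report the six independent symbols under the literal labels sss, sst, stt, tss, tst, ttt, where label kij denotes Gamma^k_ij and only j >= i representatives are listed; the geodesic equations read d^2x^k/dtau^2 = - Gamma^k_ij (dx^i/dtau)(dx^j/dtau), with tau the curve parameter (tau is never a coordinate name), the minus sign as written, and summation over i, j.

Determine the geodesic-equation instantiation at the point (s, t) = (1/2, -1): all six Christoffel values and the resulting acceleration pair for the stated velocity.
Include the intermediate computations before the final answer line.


E = 5/4, F = 5/4, G = 29/4 at the point
E_s = 6, E_t = 0, F_s = 15, F_t = 0, G_s = 0, G_t = 0
EG - F^2 = 15/2;  g^inv = (2/15) * [[29/4, -5/4], [-5/4, 5/4]]
first-kind symbols [ij,l] = (1/2)(d_i g_jl + d_j g_il - d_l g_ij): [ss,s] = E_s/2 = 3, [ss,t] = F_s - E_t/2 = 15, [st,s] = E_t/2 = 0, [st,t] = G_s/2 = 0, [tt,s] = F_t - G_s/2 = 0, [tt,t] = G_t/2 = 0
Gamma^s_ij = (G*[ij,s] - F*[ij,t])/(EG - F^2), Gamma^t_ij = (E*[ij,t] - F*[ij,s])/(EG - F^2)
Gamma_sss = 2/5, Gamma_sst = 0, Gamma_stt = 0, Gamma_tss = 2, Gamma_tst = 0, Gamma_ttt = 0
d^2s/dtau^2 = -(Gamma_sss*(0)^2 + 2*Gamma_sst*(0)*(-15/8) + Gamma_stt*(-15/8)^2) = 0
d^2t/dtau^2 = -(Gamma_tss*(0)^2 + 2*Gamma_tst*(0)*(-15/8) + Gamma_ttt*(-15/8)^2) = 0

Answer: Gamma_sss = 2/5, Gamma_sst = 0, Gamma_stt = 0, Gamma_tss = 2, Gamma_tst = 0, Gamma_ttt = 0; accelerations (d^2s/dtau^2, d^2t/dtau^2) = (0, 0)


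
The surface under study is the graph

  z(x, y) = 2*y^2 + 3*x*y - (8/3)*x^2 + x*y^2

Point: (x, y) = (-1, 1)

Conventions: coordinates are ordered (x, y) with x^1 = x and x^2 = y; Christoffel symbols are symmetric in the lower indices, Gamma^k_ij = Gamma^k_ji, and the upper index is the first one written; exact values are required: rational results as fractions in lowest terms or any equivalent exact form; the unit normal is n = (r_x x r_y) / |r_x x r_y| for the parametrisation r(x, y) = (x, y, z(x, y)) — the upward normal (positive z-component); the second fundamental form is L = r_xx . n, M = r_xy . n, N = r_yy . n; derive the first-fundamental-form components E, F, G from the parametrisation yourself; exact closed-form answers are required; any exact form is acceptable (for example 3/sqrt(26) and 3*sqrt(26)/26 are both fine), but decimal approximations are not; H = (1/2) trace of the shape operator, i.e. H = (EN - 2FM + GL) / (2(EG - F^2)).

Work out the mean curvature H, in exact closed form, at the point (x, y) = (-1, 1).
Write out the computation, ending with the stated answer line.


z_x = 28/3, z_y = -1, z_xx = -16/3, z_xy = 5, z_yy = 2
E = 793/9, F = -28/3, G = 2; answer radicand W^2 = 802/9
unnormalised second-form numerators: l = -16/3, m = 5, n = 2; L = l/sqrt(802/9), and similarly M = m/sqrt(W^2), N = n/sqrt(W^2)
H = (E*n - 2*F*m + G*l) / (2*(EG - F^2)*sqrt(W^2)); E*n - 2*F*m + G*l = 2330/9, EG - F^2 = 802/9, so H = (1165/802)/sqrt(802/9)

Answer: H = 3495*sqrt(802)/643204


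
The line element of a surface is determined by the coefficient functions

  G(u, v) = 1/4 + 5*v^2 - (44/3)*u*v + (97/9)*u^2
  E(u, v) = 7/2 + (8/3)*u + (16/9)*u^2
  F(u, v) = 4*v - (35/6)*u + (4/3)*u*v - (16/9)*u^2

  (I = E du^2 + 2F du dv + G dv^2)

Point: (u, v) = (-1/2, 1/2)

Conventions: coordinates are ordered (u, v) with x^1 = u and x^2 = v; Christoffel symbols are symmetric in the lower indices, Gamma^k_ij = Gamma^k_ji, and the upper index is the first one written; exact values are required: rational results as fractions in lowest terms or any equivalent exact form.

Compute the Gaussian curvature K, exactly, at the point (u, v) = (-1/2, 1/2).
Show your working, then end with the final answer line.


E = 47/18, F = 149/36, G = 283/36, EG - F^2 = 163/48 at the point
E_u = 8/9, E_v = 0, F_u = -61/18, F_v = 10/3, G_u = -163/9, G_v = 37/3
E_vv = 0, F_uv = 4/3, G_uu = 194/9
The intrinsic route: Brioschi's K = (det M1 - det M2)/(EG - F^2)^2.
M1 = [[-E_vv/2 + F_uv - G_uu/2, E_u/2, F_u - E_v/2], [F_v - G_u/2, E, F], [G_v/2, F, G]] = [[-85/9, 4/9, -61/18], [223/18, 47/18, 149/36], [37/6, 149/36, 283/36]]; det M1 = -1068509/5832
M2 = [[0, E_v/2, G_u/2], [E_v/2, E, F], [G_u/2, F, G]] = [[0, 0, -163/18], [0, 47/18, 149/36], [-163/18, 149/36, 283/36]]; det M2 = -1248743/5832
det M1 - det M2 = 10013/324; K = 10013/324 / (163/48)^2 = 640832/239121

Answer: K = 640832/239121


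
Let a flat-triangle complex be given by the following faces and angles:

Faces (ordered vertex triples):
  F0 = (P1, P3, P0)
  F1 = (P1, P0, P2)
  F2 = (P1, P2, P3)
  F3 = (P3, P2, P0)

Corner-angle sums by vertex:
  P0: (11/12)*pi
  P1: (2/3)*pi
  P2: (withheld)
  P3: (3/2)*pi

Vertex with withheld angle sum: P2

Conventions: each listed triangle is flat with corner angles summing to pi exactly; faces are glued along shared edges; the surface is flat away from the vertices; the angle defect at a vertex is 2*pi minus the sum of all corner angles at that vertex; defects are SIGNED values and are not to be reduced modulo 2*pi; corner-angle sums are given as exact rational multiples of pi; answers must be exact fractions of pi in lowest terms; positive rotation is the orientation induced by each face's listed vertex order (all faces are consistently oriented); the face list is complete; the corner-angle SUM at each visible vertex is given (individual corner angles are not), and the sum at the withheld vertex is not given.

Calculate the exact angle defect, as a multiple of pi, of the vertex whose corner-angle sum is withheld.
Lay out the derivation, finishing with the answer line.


V = 4, E = 6, F = 4; chi = V - E + F = 2
Gauss-Bonnet: total defect = 2*pi*chi = 4*pi; visible defects sum to (35/12)*pi

Answer: defect(P2) = (13/12)*pi


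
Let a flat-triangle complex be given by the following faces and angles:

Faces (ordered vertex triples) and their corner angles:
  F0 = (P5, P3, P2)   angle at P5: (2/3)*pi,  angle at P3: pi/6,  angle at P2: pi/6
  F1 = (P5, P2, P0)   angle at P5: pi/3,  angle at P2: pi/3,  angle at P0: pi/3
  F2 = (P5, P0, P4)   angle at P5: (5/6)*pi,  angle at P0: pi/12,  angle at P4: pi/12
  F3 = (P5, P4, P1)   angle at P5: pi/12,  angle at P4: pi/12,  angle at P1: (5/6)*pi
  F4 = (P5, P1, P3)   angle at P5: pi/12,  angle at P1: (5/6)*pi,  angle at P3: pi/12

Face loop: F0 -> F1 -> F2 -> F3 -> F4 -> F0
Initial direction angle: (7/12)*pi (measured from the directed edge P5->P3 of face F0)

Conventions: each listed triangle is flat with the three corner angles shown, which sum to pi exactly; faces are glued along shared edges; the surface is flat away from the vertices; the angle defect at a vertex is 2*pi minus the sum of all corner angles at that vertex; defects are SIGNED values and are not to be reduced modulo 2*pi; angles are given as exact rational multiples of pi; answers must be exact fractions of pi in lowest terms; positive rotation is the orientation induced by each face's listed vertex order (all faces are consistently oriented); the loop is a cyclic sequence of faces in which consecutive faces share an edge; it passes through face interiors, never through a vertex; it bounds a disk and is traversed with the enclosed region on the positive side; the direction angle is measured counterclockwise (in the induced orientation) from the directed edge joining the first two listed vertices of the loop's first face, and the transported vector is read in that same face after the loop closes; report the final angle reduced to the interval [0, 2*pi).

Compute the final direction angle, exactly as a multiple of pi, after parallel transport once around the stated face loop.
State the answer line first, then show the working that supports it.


Answer: final direction angle = (7/12)*pi

enclosed vertex P5: corner angles sum to 2*pi, defect = 2*pi - 2*pi = 0
holonomy = initial angle + sum of enclosed defects (mod 2*pi), positive in the induced orientation
final angle = (7/12)*pi + 0 = (7/12)*pi (mod 2*pi)


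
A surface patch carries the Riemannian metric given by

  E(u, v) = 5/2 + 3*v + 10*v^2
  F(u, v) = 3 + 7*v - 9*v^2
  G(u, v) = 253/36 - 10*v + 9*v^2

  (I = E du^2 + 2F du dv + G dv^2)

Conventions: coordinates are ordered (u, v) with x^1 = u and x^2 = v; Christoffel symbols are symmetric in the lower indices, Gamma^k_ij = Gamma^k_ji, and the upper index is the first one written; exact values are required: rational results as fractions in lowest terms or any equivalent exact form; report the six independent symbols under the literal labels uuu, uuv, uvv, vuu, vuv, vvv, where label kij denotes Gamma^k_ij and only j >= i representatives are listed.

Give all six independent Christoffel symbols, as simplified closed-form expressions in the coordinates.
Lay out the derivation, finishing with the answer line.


E = 5/2 + 3*v + 10*v^2; F = 3 + 7*v - 9*v^2; G = 253/36 - 10*v + 9*v^2
Gamma^k_ij = (1/2) g^{kl} (d_i g_jl + d_j g_il - d_l g_ij), with g^inv = (1/(EG-F^2)) [[G, -F], [-F, E]]
first partials: E_u = 0, E_v = 3 + 20*v, F_u = 0, F_v = 7 - 18*v, G_u = 0, G_v = -10 + 18*v
D = EG - F^2 = 617/72 - (551/12)*v + (610/9)*v^2 + 53*v^3 + 9*v^4
expanded: Gamma^u_uu = (G E_u - 2F F_u + F E_v)/(2D), Gamma^u_uv = (G E_v - F G_u)/(2D), Gamma^u_vv = (2G F_v - G G_u - F G_v)/(2D), Gamma^v_uu = (2E F_u - E E_v - F E_u)/(2D), Gamma^v_uv = (E G_u - F E_v)/(2D), Gamma^v_vv = (E G_v - 2F F_v + F G_u)/(2D); substitute and cancel common factors

Answer: Gamma_uuu = (-6480*v^3 + 4068*v^2 + 2916*v + 324)/(648*v^4 + 3816*v^3 + 4880*v^2 - 3306*v + 617), Gamma_uuv = (6480*v^3 - 6228*v^2 + 3980*v + 759)/(648*v^4 + 3816*v^3 + 4880*v^2 - 3306*v + 617), Gamma_uvv = (-5832*v^3 + 9720*v^2 - 13572*v + 4622)/(648*v^4 + 3816*v^3 + 4880*v^2 - 3306*v + 617), Gamma_vuu = (-7200*v^3 - 3240*v^2 - 2124*v - 270)/(648*v^4 + 3816*v^3 + 4880*v^2 - 3306*v + 617), Gamma_vuv = (6480*v^3 - 4068*v^2 - 2916*v - 324)/(648*v^4 + 3816*v^3 + 4880*v^2 - 3306*v + 617), Gamma_vvv = (-5184*v^3 + 11952*v^2 + 900*v - 2412)/(648*v^4 + 3816*v^3 + 4880*v^2 - 3306*v + 617)


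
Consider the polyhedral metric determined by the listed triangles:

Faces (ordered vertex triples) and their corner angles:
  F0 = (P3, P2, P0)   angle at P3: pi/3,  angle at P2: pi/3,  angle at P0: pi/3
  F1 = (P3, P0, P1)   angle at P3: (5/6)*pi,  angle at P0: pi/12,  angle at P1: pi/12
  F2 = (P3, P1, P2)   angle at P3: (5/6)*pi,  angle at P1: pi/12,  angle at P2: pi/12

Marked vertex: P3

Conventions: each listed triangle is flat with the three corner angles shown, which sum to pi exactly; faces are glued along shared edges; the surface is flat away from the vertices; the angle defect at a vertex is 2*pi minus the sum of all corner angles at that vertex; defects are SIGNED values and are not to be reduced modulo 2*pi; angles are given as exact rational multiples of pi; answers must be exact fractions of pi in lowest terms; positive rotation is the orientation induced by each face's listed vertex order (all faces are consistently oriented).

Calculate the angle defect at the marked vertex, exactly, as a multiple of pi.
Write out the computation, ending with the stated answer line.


Sum of corner angles at P3: 2*pi
defect = 2*pi - 2*pi

Answer: defect(P3) = 0


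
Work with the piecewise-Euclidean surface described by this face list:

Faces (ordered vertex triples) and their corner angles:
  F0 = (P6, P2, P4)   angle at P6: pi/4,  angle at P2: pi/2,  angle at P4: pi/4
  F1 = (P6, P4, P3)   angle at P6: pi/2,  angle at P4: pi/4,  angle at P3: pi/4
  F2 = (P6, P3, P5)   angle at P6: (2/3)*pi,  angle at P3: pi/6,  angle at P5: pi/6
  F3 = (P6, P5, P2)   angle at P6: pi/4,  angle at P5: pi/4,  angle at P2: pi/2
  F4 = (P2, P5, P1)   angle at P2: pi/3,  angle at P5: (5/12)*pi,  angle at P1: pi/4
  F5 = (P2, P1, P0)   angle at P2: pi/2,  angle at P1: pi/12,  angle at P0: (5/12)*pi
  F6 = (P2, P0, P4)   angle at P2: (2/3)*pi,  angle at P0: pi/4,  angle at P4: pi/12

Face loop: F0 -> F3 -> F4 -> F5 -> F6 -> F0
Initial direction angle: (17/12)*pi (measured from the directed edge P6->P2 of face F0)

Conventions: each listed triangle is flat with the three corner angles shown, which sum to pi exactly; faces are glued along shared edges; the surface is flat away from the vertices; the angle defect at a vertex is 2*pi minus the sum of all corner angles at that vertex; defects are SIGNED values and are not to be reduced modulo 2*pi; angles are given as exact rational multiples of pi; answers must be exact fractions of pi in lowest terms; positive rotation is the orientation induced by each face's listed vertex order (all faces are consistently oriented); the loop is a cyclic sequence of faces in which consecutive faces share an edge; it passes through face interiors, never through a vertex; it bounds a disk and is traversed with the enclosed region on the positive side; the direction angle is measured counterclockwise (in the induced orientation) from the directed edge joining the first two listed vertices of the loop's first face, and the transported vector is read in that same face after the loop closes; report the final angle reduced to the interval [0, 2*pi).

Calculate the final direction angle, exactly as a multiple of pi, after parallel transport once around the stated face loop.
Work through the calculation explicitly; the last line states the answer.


enclosed vertex P2: corner angles sum to (5/2)*pi, defect = 2*pi - (5/2)*pi = -pi/2
the final direction is the initial angle plus the enclosed defects, taken mod 2*pi in the induced orientation
final angle = (17/12)*pi - pi/2 = (11/12)*pi (mod 2*pi)

Answer: final direction angle = (11/12)*pi


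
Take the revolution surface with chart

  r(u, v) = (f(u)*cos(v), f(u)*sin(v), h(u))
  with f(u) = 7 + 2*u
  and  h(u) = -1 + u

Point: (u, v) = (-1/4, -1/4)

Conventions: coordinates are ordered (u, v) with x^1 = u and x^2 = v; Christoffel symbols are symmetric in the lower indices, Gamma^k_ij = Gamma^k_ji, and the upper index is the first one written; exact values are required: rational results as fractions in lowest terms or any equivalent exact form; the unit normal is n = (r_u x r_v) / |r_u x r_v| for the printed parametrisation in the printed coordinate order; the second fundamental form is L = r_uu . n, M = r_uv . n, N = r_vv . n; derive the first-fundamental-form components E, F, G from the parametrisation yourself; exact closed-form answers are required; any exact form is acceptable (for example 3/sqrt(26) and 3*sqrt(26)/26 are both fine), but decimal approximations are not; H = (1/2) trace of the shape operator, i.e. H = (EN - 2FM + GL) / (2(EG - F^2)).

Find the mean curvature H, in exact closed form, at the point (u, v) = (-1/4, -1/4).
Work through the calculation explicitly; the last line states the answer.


f = 13/2, f' = 2, f'' = 0, h' = 1, h'' = 0
E = 5, F = 0, G = 169/4; answer radicand W^2 = 5
unnormalised second-form numerators: l = 0, m = 0, n = 13/2; L = l/sqrt(5), and similarly M = m/sqrt(W^2), N = n/sqrt(W^2)
H = (E*n - 2*F*m + G*l) / (2*(EG - F^2)*sqrt(W^2)); E*n - 2*F*m + G*l = 65/2, EG - F^2 = 845/4, so H = (1/13)/sqrt(5)

Answer: H = sqrt(5)/65


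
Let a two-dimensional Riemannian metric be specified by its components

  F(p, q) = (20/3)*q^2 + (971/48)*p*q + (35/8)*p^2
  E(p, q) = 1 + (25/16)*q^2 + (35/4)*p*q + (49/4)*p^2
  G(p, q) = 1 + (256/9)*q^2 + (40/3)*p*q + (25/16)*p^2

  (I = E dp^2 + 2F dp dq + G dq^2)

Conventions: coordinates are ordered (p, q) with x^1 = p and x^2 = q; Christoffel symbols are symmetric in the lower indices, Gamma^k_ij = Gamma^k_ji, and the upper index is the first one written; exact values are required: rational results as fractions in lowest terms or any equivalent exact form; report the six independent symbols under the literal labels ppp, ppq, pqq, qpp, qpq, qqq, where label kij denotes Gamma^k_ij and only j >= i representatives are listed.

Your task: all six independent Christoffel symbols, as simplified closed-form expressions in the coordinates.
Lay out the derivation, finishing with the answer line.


E = 1 + (25/16)*q^2 + (35/4)*p*q + (49/4)*p^2; F = (20/3)*q^2 + (971/48)*p*q + (35/8)*p^2; G = 1 + (256/9)*q^2 + (40/3)*p*q + (25/16)*p^2
Gamma^k_ij = (1/2) g^{kl} (d_i g_jl + d_j g_il - d_l g_ij), with g^inv = (1/(EG-F^2)) [[G, -F], [-F, E]]
first partials: E_p = (35/4)*q + (49/2)*p, E_q = (25/8)*q + (35/4)*p, F_p = (971/48)*q + (35/4)*p, F_q = (40/3)*q + (971/48)*p, G_p = (40/3)*q + (25/8)*p, G_q = (512/9)*q + (40/3)*p
D = EG - F^2 = 1 + (4321/144)*q^2 + (265/12)*p*q + (221/16)*p^2
expanded: Gamma^p_pp = (G E_p - 2F F_p + F E_q)/(2D), Gamma^p_pq = (G E_q - F G_p)/(2D), Gamma^p_qq = (2G F_q - G G_p - F G_q)/(2D), Gamma^q_pp = (2E F_p - E E_q - F E_p)/(2D), Gamma^q_pq = (E G_p - F E_q)/(2D), Gamma^q_qq = (E G_q - 2F F_q + F G_p)/(2D); substitute and cancel common factors

Answer: Gamma_ppp = (1764*p + 630*q)/(1989*p^2 + 3180*p*q + 4321*q^2 + 144), Gamma_ppq = (630*p + 225*q)/(1989*p^2 + 3180*p*q + 4321*q^2 + 144), Gamma_pqq = (2688*p + 960*q)/(1989*p^2 + 3180*p*q + 4321*q^2 + 144), Gamma_qpp = (630*p + 2688*q)/(1989*p^2 + 3180*p*q + 4321*q^2 + 144), Gamma_qpq = (225*p + 960*q)/(1989*p^2 + 3180*p*q + 4321*q^2 + 144), Gamma_qqq = (960*p + 4096*q)/(1989*p^2 + 3180*p*q + 4321*q^2 + 144)


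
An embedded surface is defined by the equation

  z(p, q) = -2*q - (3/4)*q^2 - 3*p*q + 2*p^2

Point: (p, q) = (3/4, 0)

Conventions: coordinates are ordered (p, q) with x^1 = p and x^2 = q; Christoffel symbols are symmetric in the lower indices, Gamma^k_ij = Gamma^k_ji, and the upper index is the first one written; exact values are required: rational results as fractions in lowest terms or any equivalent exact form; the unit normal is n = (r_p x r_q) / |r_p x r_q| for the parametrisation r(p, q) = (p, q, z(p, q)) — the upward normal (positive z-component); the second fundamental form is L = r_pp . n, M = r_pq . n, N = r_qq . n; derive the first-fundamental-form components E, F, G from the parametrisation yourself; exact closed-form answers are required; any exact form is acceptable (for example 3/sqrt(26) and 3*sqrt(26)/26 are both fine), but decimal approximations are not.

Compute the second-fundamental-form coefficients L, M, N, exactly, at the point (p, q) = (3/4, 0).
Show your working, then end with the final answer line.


z_p = 3, z_q = -17/4, z_pp = 4, z_pq = -3, z_qq = -3/2
E = 10, F = -51/4, G = 305/16; answer radicand W^2 = 449/16
unnormalised second-form numerators: l = 4, m = -3, n = -3/2; L = l/sqrt(449/16), and similarly M = m/sqrt(W^2), N = n/sqrt(W^2)

Answer: L = 16*sqrt(449)/449, M = -12*sqrt(449)/449, N = -6*sqrt(449)/449


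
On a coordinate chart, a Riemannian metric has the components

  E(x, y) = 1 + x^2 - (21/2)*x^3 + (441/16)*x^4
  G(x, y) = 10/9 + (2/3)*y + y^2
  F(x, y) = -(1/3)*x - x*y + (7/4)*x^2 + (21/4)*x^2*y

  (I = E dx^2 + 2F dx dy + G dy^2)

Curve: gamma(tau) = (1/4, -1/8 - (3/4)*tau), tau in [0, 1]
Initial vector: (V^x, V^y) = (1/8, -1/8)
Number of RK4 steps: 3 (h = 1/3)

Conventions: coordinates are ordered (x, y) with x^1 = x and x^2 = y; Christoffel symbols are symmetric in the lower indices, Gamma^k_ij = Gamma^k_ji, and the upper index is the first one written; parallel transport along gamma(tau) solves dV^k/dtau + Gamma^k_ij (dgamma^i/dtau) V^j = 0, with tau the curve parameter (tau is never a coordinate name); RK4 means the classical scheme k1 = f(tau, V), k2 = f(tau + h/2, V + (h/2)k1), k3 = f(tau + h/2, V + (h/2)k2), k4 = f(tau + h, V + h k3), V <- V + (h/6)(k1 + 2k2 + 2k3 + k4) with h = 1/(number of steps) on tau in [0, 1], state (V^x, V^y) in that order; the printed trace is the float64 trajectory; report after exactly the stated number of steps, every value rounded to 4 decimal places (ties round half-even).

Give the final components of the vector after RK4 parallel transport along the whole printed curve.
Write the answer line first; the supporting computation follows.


Answer: V^x = 0.1183, V^y = -0.1123

gamma'(tau) = (0, -3/4); f(tau, V)^k = -Gamma^k_ij(gamma(tau)) gamma'^i(tau) V^j; h = 1/3; intermediate values shown to 6 dp
curve data and Christoffel symbols at the stage parameters:
  tau = 0.000000: gamma = (0.250000, -0.125000), gamma' = (0.000000, -0.750000); Gamma_xxx = 0.120965, Gamma_xxy = 0.000000, Gamma_xyy = 0.074440, Gamma_yxx = 0.322572, Gamma_yxy = 0.000000, Gamma_yyy = 0.198506
  tau = 0.166667: gamma = (0.250000, -0.250000), gamma' = (0.000000, -0.750000); Gamma_xxx = 0.125318, Gamma_xxy = 0.000000, Gamma_xyy = 0.077119, Gamma_yxx = 0.133673, Gamma_yxy = 0.000000, Gamma_yyy = 0.082260
  tau = 0.333333: gamma = (0.250000, -0.375000), gamma' = (0.000000, -0.750000); Gamma_xxx = 0.125966, Gamma_xxy = 0.000000, Gamma_xyy = 0.077517, Gamma_yxx = -0.067182, Gamma_yxy = 0.000000, Gamma_yyy = -0.041343
  tau = 0.500000: gamma = (0.250000, -0.500000), gamma' = (0.000000, -0.750000); Gamma_xxx = 0.122793, Gamma_xxy = 0.000000, Gamma_xyy = 0.075565, Gamma_yxx = -0.261958, Gamma_yxy = 0.000000, Gamma_yyy = -0.161205
  tau = 0.666667: gamma = (0.250000, -0.625000), gamma' = (0.000000, -0.750000); Gamma_xxx = 0.116346, Gamma_xxy = 0.000000, Gamma_xyy = 0.071597, Gamma_yxx = -0.434357, Gamma_yxy = 0.000000, Gamma_yyy = -0.267296
  tau = 0.833333: gamma = (0.250000, -0.750000), gamma' = (0.000000, -0.750000); Gamma_xxx = 0.107613, Gamma_xxy = 0.000000, Gamma_xyy = 0.066224, Gamma_yxx = -0.573938, Gamma_yxy = 0.000000, Gamma_yyy = -0.353193
  tau = 1.000000: gamma = (0.250000, -0.875000), gamma' = (0.000000, -0.750000); Gamma_xxx = 0.097693, Gamma_xxy = 0.000000, Gamma_xyy = 0.060119, Gamma_yxx = -0.677341, Gamma_yxy = 0.000000, Gamma_yyy = -0.416825
step 0: V^x = 0.1250, V^y = -0.1250
step 1: k1 = (-0.006979, -0.018610), k2 = (-0.007409, -0.007903), k3 = (-0.007306, -0.007793), k4 = (-0.007418, 0.003956); V <- V + (h/6)(k1 + 2k2 + 2k3 + k4): V^x = 0.1226, V^y = -0.1276
step 2: k1 = (-0.007416, 0.003955), k2 = (-0.007192, 0.015343), k3 = (-0.007084, 0.015113), k4 = (-0.006579, 0.024562); V <- V + (h/6)(k1 + 2k2 + 2k3 + k4): V^x = 0.1202, V^y = -0.1226
step 3: k1 = (-0.006583, 0.024576), k2 = (-0.005885, 0.031388), k3 = (-0.005829, 0.031088), k4 = (-0.005060, 0.035084); V <- V + (h/6)(k1 + 2k2 + 2k3 + k4): V^x = 0.1183, V^y = -0.1123


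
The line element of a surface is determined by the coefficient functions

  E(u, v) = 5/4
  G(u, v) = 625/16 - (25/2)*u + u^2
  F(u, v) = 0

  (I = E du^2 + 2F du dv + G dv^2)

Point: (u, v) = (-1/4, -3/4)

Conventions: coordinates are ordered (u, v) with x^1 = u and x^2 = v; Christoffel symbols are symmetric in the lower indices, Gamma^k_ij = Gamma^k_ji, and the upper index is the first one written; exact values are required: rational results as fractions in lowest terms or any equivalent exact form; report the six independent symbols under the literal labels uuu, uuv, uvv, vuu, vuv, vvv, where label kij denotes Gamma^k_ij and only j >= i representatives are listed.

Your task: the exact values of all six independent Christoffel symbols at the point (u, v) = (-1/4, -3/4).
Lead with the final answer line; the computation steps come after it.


Answer: Gamma_uuu = 0, Gamma_uuv = 0, Gamma_uvv = 26/5, Gamma_vuu = 0, Gamma_vuv = -2/13, Gamma_vvv = 0

E = 5/4, F = 0, G = 169/4 at the point
E_u = 0, E_v = 0, F_u = 0, F_v = 0, G_u = -13, G_v = 0
EG - F^2 = 845/16;  g^inv = (16/845) * [[169/4, 0], [0, 5/4]]
first-kind symbols [ij,l] = (1/2)(d_i g_jl + d_j g_il - d_l g_ij): [uu,u] = E_u/2 = 0, [uu,v] = F_u - E_v/2 = 0, [uv,u] = E_v/2 = 0, [uv,v] = G_u/2 = -13/2, [vv,u] = F_v - G_u/2 = 13/2, [vv,v] = G_v/2 = 0
Gamma^u_ij = (G*[ij,u] - F*[ij,v])/(EG - F^2), Gamma^v_ij = (E*[ij,v] - F*[ij,u])/(EG - F^2)


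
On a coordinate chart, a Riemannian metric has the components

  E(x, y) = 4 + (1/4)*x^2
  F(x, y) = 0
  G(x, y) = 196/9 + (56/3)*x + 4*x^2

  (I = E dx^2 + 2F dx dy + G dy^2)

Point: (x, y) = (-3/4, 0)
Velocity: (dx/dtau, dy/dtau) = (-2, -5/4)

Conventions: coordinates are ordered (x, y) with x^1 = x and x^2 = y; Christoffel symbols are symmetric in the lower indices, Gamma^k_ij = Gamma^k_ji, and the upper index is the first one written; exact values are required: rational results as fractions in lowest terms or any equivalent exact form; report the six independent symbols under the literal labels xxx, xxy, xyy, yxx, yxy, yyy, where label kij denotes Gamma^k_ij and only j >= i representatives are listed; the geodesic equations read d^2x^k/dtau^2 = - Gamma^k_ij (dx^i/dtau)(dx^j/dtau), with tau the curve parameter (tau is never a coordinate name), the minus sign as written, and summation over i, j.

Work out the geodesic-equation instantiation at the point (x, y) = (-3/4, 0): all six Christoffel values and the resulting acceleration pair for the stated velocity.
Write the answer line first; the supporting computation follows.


Answer: Gamma_xxx = -12/265, Gamma_xxy = 0, Gamma_xyy = -1216/795, Gamma_yxx = 0, Gamma_yxy = 12/19, Gamma_yyy = 0; accelerations (d^2x/dtau^2, d^2y/dtau^2) = (2044/795, -60/19)

E = 265/64, F = 0, G = 361/36 at the point
E_x = -3/8, E_y = 0, F_x = 0, F_y = 0, G_x = 38/3, G_y = 0
EG - F^2 = 95665/2304;  g^inv = (2304/95665) * [[361/36, 0], [0, 265/64]]
first-kind symbols [ij,l] = (1/2)(d_i g_jl + d_j g_il - d_l g_ij): [xx,x] = E_x/2 = -3/16, [xx,y] = F_x - E_y/2 = 0, [xy,x] = E_y/2 = 0, [xy,y] = G_x/2 = 19/3, [yy,x] = F_y - G_x/2 = -19/3, [yy,y] = G_y/2 = 0
Gamma^x_ij = (G*[ij,x] - F*[ij,y])/(EG - F^2), Gamma^y_ij = (E*[ij,y] - F*[ij,x])/(EG - F^2)
Gamma_xxx = -12/265, Gamma_xxy = 0, Gamma_xyy = -1216/795, Gamma_yxx = 0, Gamma_yxy = 12/19, Gamma_yyy = 0
d^2x/dtau^2 = -(Gamma_xxx*(-2)^2 + 2*Gamma_xxy*(-2)*(-5/4) + Gamma_xyy*(-5/4)^2) = 2044/795
d^2y/dtau^2 = -(Gamma_yxx*(-2)^2 + 2*Gamma_yxy*(-2)*(-5/4) + Gamma_yyy*(-5/4)^2) = -60/19


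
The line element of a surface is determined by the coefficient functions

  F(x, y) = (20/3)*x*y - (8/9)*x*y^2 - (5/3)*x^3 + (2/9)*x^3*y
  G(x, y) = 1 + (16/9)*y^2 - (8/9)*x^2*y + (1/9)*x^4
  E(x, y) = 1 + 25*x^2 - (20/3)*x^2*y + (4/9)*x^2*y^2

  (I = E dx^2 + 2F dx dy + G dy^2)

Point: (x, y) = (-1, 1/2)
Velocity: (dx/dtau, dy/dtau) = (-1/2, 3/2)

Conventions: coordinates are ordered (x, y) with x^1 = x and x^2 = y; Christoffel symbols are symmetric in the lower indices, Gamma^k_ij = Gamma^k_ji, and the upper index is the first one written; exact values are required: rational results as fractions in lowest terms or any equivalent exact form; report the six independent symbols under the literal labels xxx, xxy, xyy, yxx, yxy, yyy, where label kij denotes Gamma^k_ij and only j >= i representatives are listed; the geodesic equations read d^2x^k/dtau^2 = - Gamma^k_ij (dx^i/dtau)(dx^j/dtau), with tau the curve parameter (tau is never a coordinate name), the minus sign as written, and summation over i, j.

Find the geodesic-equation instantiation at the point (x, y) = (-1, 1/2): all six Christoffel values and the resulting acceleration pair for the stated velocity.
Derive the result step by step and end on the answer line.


E = 205/9, F = -14/9, G = 10/9 at the point
E_x = -392/9, E_y = -56/9, F_x = -14/9, F_y = -6, G_x = 4/9, G_y = 8/9
EG - F^2 = 206/9;  g^inv = (9/206) * [[10/9, 14/9], [14/9, 205/9]]
first-kind symbols [ij,l] = (1/2)(d_i g_jl + d_j g_il - d_l g_ij): [xx,x] = E_x/2 = -196/9, [xx,y] = F_x - E_y/2 = 14/9, [xy,x] = E_y/2 = -28/9, [xy,y] = G_x/2 = 2/9, [yy,x] = F_y - G_x/2 = -56/9, [yy,y] = G_y/2 = 4/9
Gamma^x_ij = (G*[ij,x] - F*[ij,y])/(EG - F^2), Gamma^y_ij = (E*[ij,y] - F*[ij,x])/(EG - F^2)
Gamma_xxx = -98/103, Gamma_xxy = -14/103, Gamma_xyy = -28/103, Gamma_yxx = 7/103, Gamma_yxy = 1/103, Gamma_yyy = 2/103
d^2x/dtau^2 = -(Gamma_xxx*(-1/2)^2 + 2*Gamma_xxy*(-1/2)*(3/2) + Gamma_xyy*(3/2)^2) = 133/206
d^2y/dtau^2 = -(Gamma_yxx*(-1/2)^2 + 2*Gamma_yxy*(-1/2)*(3/2) + Gamma_yyy*(3/2)^2) = -19/412

Answer: Gamma_xxx = -98/103, Gamma_xxy = -14/103, Gamma_xyy = -28/103, Gamma_yxx = 7/103, Gamma_yxy = 1/103, Gamma_yyy = 2/103; accelerations (d^2x/dtau^2, d^2y/dtau^2) = (133/206, -19/412)


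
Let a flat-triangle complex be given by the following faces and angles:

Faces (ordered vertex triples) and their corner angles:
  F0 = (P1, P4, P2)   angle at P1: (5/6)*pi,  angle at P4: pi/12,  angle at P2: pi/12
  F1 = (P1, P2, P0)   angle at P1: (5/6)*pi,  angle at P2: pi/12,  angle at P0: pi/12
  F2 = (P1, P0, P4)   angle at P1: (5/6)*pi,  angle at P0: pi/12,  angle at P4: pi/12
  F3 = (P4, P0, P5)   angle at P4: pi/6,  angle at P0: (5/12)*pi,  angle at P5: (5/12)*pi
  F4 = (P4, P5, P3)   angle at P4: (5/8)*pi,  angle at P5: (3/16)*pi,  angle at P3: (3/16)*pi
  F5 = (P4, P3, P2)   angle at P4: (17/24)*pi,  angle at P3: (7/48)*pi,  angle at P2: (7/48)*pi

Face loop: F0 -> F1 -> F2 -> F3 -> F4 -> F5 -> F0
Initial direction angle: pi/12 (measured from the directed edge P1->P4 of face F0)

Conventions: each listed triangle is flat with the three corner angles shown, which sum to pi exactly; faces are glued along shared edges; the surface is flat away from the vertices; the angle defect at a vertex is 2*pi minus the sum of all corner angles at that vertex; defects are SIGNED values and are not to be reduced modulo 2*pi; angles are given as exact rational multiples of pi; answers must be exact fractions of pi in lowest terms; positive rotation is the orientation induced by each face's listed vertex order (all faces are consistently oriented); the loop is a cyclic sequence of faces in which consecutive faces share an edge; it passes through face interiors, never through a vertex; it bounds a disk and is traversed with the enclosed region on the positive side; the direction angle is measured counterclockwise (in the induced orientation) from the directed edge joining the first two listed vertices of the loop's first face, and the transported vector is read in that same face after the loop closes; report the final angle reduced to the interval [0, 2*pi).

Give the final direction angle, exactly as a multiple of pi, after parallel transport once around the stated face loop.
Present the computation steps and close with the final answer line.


enclosed vertex P1: corner angles sum to (5/2)*pi, defect = 2*pi - (5/2)*pi = -pi/2
enclosed vertex P4: corner angles sum to (5/3)*pi, defect = 2*pi - (5/3)*pi = pi/3
the final direction is the initial angle plus the enclosed defects, taken mod 2*pi in the induced orientation
final angle = pi/12 - pi/6 = (23/12)*pi (mod 2*pi)

Answer: final direction angle = (23/12)*pi


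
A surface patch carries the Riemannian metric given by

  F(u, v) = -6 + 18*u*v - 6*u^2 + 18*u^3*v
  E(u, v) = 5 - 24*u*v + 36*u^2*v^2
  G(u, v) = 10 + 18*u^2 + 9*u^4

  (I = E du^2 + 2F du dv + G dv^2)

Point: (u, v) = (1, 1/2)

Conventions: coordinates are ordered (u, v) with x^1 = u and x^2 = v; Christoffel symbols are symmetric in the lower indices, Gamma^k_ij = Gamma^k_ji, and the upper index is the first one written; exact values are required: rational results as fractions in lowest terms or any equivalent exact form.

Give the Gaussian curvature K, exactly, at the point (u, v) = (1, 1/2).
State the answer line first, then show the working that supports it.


Answer: K = -9/361

E = 2, F = 6, G = 37, EG - F^2 = 38 at the point
E_u = 6, E_v = 12, F_u = 24, F_v = 36, G_u = 72, G_v = 0
E_vv = 72, F_uv = 72, G_uu = 144
Brioschi: K = (det M1 - det M2) / (EG - F^2)^2 with the standard first/second-derivative matrices M1, M2.
M1 = [[-E_vv/2 + F_uv - G_uu/2, E_u/2, F_u - E_v/2], [F_v - G_u/2, E, F], [G_v/2, F, G]] = [[-36, 3, 18], [0, 2, 6], [0, 6, 37]]; det M1 = -1368
M2 = [[0, E_v/2, G_u/2], [E_v/2, E, F], [G_u/2, F, G]] = [[0, 6, 36], [6, 2, 6], [36, 6, 37]]; det M2 = -1332
det M1 - det M2 = -36; K = -36 / (38)^2 = -9/361
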